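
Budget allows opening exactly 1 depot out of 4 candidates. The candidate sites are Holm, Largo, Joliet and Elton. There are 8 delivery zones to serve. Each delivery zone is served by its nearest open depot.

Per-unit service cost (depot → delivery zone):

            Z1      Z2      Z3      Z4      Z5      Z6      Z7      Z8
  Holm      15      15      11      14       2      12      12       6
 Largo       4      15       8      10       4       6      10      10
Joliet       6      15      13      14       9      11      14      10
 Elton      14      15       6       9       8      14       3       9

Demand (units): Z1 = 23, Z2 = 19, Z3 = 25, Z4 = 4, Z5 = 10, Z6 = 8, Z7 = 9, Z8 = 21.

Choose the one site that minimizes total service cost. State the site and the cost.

With exactly 1 open, each delivery zone uses its cheapest among the chosen.
{Largo}: Z1→Largo 4·23=92, Z2→Largo 15·19=285, Z3→Largo 8·25=200, Z4→Largo 10·4=40, Z5→Largo 4·10=40, Z6→Largo 6·8=48, Z7→Largo 10·9=90, Z8→Largo 10·21=210. Service cost 1005.
{Elton}: service cost 1201
{Holm}: service cost 1311
Among all 4 size-1 choices, {Largo} is lowest.

Choose Largo only; total service cost 1005.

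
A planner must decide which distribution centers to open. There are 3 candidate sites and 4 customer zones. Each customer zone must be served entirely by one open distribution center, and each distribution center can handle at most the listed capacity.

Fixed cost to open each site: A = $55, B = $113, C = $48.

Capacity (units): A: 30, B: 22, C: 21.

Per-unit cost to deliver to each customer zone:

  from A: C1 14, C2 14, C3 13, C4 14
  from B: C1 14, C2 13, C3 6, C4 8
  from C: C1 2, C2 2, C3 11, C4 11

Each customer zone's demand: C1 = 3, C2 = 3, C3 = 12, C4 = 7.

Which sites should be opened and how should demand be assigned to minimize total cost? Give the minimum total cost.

Open {B, C}: C1→C 2·3=6, C2→C 2·3=6, C3→B 6·12=72, C4→B 8·7=56.
Loads: B carries 19/22, C carries 6/21. Service 140; fixed 161; total 301.
Next best feasible plan costs 322.

Minimum total cost: 301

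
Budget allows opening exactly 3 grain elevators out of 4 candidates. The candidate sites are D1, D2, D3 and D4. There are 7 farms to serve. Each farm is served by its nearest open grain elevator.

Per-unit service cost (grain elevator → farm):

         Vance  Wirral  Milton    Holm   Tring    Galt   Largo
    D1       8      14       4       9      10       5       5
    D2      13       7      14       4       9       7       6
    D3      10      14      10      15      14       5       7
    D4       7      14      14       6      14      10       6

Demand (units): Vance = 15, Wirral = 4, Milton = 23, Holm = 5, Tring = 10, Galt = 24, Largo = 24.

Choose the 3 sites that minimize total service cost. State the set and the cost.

Choose D1, D2 and D4; total service cost 575.

With exactly 3 open, each farm uses its cheapest among the chosen.
{D1, D2, D4}: Vance→D4 7·15=105, Wirral→D2 7·4=28, Milton→D1 4·23=92, Holm→D2 4·5=20, Tring→D2 9·10=90, Galt→D1 5·24=120, Largo→D1 5·24=120. Service cost 575.
{D1, D2, D3}: service cost 590
{D1, D3, D4}: service cost 623
Among all 4 size-3 choices, {D1, D2, D4} is lowest.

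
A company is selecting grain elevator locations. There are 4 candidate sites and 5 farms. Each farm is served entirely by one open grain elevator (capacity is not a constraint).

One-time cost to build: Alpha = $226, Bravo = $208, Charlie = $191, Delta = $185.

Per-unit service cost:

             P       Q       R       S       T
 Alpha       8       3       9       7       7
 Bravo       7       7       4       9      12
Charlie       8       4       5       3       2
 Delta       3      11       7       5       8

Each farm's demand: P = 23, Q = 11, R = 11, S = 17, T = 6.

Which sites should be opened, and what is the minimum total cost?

For any fixed open set, each farm goes to its cheapest open site; total = fixed + service.
{Charlie}: P→Charlie 8·23=184, Q→Charlie 4·11=44, R→Charlie 5·11=55, S→Charlie 3·17=51, T→Charlie 2·6=12. Service 346; fixed 191; total 537.
{Delta}: service 400 + fixed 185 = 585
{Charlie, Delta}: service 231 + fixed 376 = 607
{Alpha, Bravo, Charlie, Delta}: service 209 + fixed 810 = 1019
No other subset beats 537.

Open Charlie only; minimum total cost 537.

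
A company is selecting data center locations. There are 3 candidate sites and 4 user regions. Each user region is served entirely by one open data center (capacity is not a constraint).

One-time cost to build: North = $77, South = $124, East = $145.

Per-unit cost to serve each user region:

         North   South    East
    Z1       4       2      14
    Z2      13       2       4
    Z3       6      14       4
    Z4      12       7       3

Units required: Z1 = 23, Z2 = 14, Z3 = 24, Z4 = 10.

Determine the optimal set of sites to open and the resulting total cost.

For any fixed open set, each user region goes to its cheapest open site; total = fixed + service.
{South, East}: Z1→South 2·23=46, Z2→South 2·14=28, Z3→East 4·24=96, Z4→East 3·10=30. Service 200; fixed 269; total 469.
{North, South}: service 288 + fixed 201 = 489
{North, East}: Z1→North 4·23=92, Z2→East 4·14=56, Z3→East 4·24=96, Z4→East 3·10=30. Service 274; fixed 222; total 496.
{North, South, East}: Z1→South 2·23=46, Z2→South 2·14=28, Z3→East 4·24=96, Z4→East 3·10=30. Service 200; fixed 346; total 546.
No other subset beats 469.

Open South and East; minimum total cost 469.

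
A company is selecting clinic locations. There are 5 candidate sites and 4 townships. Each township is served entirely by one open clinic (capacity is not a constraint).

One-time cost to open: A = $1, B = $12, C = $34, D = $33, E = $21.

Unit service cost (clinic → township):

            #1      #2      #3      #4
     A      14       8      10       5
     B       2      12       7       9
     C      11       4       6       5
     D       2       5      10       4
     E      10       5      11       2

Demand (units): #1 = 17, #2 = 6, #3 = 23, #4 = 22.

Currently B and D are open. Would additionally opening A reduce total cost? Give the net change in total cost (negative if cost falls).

Current service cost with {B, D}: 313.
Adding A: each township re-picks its cheapest; new service cost 313, saving 0.
Extra fixed cost: 1. Net change = 1 − 0 = 1.
(Totals: 358 → 359.)

No — net change +1 (cost rises by 1).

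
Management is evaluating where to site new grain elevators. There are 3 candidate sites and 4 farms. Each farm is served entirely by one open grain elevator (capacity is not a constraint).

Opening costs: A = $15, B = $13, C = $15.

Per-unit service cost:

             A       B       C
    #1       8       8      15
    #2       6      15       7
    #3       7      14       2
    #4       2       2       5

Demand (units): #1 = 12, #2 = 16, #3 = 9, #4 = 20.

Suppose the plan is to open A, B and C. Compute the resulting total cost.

Each farm is assigned to its cheapest site among the open ones.
{A, B, C}: #1→A 8·12=96, #2→A 6·16=96, #3→C 2·9=18, #4→A 2·20=40. Service 250; fixed 43; total 293.

Total cost: 293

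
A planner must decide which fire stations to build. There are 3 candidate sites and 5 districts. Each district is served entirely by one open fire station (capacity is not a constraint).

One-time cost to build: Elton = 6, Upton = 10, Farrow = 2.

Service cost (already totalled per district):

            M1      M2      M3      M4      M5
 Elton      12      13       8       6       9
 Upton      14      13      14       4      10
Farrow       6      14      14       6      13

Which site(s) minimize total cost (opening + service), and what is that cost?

For any fixed open set, each district goes to its cheapest open site; total = fixed + service.
{Elton, Farrow}: M1→Farrow 6, M2→Elton 13, M3→Elton 8, M4→Elton 6, M5→Elton 9. Service 42; fixed 8; total 50.
{Elton}: service 48 + fixed 6 = 54
{Farrow}: service 53 + fixed 2 = 55
{Elton, Upton, Farrow}: M1→Farrow 6, M2→Elton 13, M3→Elton 8, M4→Upton 4, M5→Elton 9. Service 40; fixed 18; total 58.
No other subset beats 50.

Open Elton and Farrow; minimum total cost 50.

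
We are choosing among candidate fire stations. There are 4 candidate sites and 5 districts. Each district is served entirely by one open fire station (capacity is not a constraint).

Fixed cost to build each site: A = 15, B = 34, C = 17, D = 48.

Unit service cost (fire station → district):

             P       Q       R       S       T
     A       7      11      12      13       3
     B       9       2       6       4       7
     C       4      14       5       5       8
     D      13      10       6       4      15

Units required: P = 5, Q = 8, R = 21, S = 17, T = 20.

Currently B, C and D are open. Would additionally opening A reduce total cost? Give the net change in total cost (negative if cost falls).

Current service cost with {B, C, D}: 349.
Adding A: each district re-picks its cheapest; new service cost 269, saving 80.
Extra fixed cost: 15. Net change = 15 − 80 = -65.
(Totals: 448 → 383.)

Yes — net change −65 (cost falls by 65).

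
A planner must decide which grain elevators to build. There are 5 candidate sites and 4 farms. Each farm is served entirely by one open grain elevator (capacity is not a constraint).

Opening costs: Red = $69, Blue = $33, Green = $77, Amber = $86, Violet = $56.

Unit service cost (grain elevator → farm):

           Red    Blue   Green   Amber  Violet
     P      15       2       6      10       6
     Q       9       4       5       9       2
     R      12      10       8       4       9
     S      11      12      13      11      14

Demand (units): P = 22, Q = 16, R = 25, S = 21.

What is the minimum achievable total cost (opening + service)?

Minimum total cost: 558

For any fixed open set, each farm goes to its cheapest open site; total = fixed + service.
{Blue, Amber}: P→Blue 2·22=44, Q→Blue 4·16=64, R→Amber 4·25=100, S→Amber 11·21=231. Service 439; fixed 119; total 558.
{Blue, Amber, Violet}: P→Blue 2·22=44, Q→Violet 2·16=32, R→Amber 4·25=100, S→Amber 11·21=231. Service 407; fixed 175; total 582.
{Red, Blue, Amber}: service 439 + fixed 188 = 627
{Red, Blue, Green, Amber, Violet}: service 407 + fixed 321 = 728
No other subset beats 558.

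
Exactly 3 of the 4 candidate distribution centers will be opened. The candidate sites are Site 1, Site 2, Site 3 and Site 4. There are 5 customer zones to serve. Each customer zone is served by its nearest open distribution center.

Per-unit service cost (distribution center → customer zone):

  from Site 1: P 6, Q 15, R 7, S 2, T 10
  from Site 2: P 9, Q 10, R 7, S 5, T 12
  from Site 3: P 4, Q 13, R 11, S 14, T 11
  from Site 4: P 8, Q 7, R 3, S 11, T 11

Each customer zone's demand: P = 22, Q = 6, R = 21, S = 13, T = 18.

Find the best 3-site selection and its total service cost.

With exactly 3 open, each customer zone uses its cheapest among the chosen.
{Site 1, Site 3, Site 4}: P→Site 3 4·22=88, Q→Site 4 7·6=42, R→Site 4 3·21=63, S→Site 1 2·13=26, T→Site 1 10·18=180. Service cost 399.
{Site 1, Site 2, Site 4}: service cost 443
{Site 2, Site 3, Site 4}: service cost 456
Among all 4 size-3 choices, {Site 1, Site 3, Site 4} is lowest.

Choose Site 1, Site 3 and Site 4; total service cost 399.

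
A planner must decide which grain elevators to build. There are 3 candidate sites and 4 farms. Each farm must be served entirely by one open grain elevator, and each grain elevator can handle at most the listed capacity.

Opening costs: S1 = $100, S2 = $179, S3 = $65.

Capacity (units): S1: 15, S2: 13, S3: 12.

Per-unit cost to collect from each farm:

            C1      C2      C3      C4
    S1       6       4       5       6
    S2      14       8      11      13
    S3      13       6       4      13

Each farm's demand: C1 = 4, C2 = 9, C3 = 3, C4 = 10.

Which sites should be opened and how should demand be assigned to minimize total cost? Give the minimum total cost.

Minimum total cost: 315

Open {S1, S3}: C1→S1 6·4=24, C2→S3 6·9=54, C3→S3 4·3=12, C4→S1 6·10=60.
Loads: S1 carries 14/15, S3 carries 12/12. Service 150; fixed 165; total 315.
Next best feasible plan costs 468.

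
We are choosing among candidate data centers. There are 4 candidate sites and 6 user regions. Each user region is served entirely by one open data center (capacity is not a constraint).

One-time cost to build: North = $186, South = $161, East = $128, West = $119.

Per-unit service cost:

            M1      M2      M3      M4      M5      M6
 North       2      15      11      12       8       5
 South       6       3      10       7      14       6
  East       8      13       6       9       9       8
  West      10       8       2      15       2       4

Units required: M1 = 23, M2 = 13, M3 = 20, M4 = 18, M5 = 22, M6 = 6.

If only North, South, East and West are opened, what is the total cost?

Each user region is assigned to its cheapest site among the open ones.
{North, South, East, West}: M1→North 2·23=46, M2→South 3·13=39, M3→West 2·20=40, M4→South 7·18=126, M5→West 2·22=44, M6→West 4·6=24. Service 319; fixed 594; total 913.

Total cost: 913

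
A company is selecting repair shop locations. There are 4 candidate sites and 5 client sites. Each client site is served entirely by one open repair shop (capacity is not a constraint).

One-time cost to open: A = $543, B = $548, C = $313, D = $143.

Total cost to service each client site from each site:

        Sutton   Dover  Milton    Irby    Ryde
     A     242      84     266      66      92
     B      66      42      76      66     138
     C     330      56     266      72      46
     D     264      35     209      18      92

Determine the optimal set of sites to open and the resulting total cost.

Open D only; minimum total cost 761.

For any fixed open set, each client site goes to its cheapest open site; total = fixed + service.
{D}: Sutton→D 264, Dover→D 35, Milton→D 209, Irby→D 18, Ryde→D 92. Service 618; fixed 143; total 761.
{B}: service 388 + fixed 548 = 936
{B, D}: service 287 + fixed 691 = 978
{A, B, C, D}: Sutton→B 66, Dover→D 35, Milton→B 76, Irby→D 18, Ryde→C 46. Service 241; fixed 1547; total 1788.
(All 15 nonempty subsets were checked; D only is lowest.)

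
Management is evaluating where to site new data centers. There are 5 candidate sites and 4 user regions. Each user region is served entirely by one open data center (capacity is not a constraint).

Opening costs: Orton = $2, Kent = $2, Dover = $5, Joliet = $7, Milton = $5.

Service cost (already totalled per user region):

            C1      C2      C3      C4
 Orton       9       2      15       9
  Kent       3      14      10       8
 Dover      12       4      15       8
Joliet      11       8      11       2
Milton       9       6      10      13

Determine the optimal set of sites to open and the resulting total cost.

For any fixed open set, each user region goes to its cheapest open site; total = fixed + service.
{Orton, Kent}: C1→Kent 3, C2→Orton 2, C3→Kent 10, C4→Kent 8. Service 23; fixed 4; total 27.
{Orton, Kent, Joliet}: service 17 + fixed 11 = 28
{Orton, Kent, Dover}: service 23 + fixed 9 = 32
{Orton, Kent, Dover, Joliet, Milton}: C1→Kent 3, C2→Orton 2, C3→Kent 10, C4→Joliet 2. Service 17; fixed 21; total 38.
No other subset beats 27.

Open Orton and Kent; minimum total cost 27.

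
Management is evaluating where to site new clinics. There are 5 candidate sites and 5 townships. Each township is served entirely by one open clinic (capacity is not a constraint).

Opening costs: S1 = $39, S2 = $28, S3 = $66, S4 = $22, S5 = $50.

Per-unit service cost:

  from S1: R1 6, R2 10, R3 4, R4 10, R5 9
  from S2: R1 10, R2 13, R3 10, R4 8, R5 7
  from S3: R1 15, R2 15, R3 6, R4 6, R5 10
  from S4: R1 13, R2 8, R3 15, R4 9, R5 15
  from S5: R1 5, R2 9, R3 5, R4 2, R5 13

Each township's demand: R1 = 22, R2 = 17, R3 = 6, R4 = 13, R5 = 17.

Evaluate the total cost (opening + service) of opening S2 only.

Each township is assigned to its cheapest site among the open ones.
{S2}: R1→S2 10·22=220, R2→S2 13·17=221, R3→S2 10·6=60, R4→S2 8·13=104, R5→S2 7·17=119. Service 724; fixed 28; total 752.

Total cost: 752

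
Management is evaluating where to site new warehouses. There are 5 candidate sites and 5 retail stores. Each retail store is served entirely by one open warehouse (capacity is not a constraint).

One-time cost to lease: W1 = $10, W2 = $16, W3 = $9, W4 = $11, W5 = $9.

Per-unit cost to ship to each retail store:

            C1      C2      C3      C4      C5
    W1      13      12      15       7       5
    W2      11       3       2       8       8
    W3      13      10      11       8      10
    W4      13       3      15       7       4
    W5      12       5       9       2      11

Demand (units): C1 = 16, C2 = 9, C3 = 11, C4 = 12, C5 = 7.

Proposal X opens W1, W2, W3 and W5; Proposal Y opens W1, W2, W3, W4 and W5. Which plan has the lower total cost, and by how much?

Proposal X: {W1, W2, W3, W5}: C1→W2 11·16=176, C2→W2 3·9=27, C3→W2 2·11=22, C4→W5 2·12=24, C5→W1 5·7=35. Service 284; fixed 44; total 328.
Proposal Y: {W1, W2, W3, W4, W5}: C1→W2 11·16=176, C2→W2 3·9=27, C3→W2 2·11=22, C4→W5 2·12=24, C5→W4 4·7=28. Service 277; fixed 55; total 332.
Difference: |328 − 332| = 4.

Proposal X is cheaper by 4.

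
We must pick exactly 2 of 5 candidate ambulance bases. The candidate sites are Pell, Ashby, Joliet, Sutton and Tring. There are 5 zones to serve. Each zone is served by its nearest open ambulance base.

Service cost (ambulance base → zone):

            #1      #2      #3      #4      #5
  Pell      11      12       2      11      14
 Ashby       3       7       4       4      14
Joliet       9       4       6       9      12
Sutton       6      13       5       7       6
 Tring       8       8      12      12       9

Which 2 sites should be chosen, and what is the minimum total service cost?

Choose Ashby and Sutton; total service cost 24.

With exactly 2 open, each zone uses its cheapest among the chosen.
{Ashby, Sutton}: #1→Ashby 3, #2→Ashby 7, #3→Ashby 4, #4→Ashby 4, #5→Sutton 6. Service cost 24.
{Ashby, Joliet}: service cost 27
{Ashby, Tring}: service cost 27
Among all 10 size-2 choices, {Ashby, Sutton} is lowest.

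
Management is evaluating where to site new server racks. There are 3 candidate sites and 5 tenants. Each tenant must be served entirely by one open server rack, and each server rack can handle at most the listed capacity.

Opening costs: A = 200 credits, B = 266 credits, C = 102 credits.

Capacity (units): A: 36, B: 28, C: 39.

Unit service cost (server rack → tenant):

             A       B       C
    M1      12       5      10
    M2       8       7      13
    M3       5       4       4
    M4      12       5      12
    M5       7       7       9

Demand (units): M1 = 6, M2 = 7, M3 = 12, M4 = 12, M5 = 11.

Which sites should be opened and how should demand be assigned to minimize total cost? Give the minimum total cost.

Open {B, C}: M1→B 5·6=30, M2→B 7·7=49, M3→C 4·12=48, M4→B 5·12=60, M5→C 9·11=99.
Loads: B carries 25/28, C carries 23/39. Service 286; fixed 368; total 654.
Next best feasible plan costs 684.

Minimum total cost: 654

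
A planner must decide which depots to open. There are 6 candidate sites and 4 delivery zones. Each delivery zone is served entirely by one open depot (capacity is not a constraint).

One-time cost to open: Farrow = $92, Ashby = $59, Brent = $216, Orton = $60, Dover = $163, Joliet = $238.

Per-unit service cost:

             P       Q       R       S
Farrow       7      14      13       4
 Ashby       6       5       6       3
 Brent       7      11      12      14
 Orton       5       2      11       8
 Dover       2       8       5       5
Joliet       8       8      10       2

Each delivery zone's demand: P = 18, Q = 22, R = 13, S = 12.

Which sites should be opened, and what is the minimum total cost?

Open Ashby and Orton; minimum total cost 367.

For any fixed open set, each delivery zone goes to its cheapest open site; total = fixed + service.
{Ashby, Orton}: P→Orton 5·18=90, Q→Orton 2·22=44, R→Ashby 6·13=78, S→Ashby 3·12=36. Service 248; fixed 119; total 367.
{Ashby}: service 332 + fixed 59 = 391
{Orton, Dover}: P→Dover 2·18=36, Q→Orton 2·22=44, R→Dover 5·13=65, S→Dover 5·12=60. Service 205; fixed 223; total 428.
{Farrow, Ashby, Brent, Orton, Dover, Joliet}: service 169 + fixed 828 = 997
No other subset beats 367.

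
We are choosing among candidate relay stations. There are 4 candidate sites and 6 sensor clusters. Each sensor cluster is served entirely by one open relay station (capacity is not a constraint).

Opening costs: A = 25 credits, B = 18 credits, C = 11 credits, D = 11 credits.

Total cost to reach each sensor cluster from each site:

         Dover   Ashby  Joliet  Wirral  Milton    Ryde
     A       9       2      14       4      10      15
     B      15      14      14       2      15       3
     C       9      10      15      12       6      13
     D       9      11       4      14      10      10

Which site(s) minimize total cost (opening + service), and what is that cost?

Open B and D; minimum total cost 68.

For any fixed open set, each sensor cluster goes to its cheapest open site; total = fixed + service.
{B, D}: Dover→D 9, Ashby→D 11, Joliet→D 4, Wirral→B 2, Milton→D 10, Ryde→B 3. Service 39; fixed 29; total 68.
{D}: Dover→D 9, Ashby→D 11, Joliet→D 4, Wirral→D 14, Milton→D 10, Ryde→D 10. Service 58; fixed 11; total 69.
{B, C}: Dover→C 9, Ashby→C 10, Joliet→B 14, Wirral→B 2, Milton→C 6, Ryde→B 3. Service 44; fixed 29; total 73.
{A, B, C, D}: service 26 + fixed 65 = 91
(All 15 nonempty subsets were checked; B and D is lowest.)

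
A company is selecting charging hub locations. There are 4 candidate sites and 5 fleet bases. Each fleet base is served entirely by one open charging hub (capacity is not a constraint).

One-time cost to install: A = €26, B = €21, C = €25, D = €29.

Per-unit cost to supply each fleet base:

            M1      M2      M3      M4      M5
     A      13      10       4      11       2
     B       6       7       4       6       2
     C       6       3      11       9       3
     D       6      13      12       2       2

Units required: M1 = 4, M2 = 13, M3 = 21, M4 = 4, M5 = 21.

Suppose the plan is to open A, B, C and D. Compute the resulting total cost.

Each fleet base is assigned to its cheapest site among the open ones.
{A, B, C, D}: M1→B 6·4=24, M2→C 3·13=39, M3→A 4·21=84, M4→D 2·4=8, M5→A 2·21=42. Service 197; fixed 101; total 298.

Total cost: 298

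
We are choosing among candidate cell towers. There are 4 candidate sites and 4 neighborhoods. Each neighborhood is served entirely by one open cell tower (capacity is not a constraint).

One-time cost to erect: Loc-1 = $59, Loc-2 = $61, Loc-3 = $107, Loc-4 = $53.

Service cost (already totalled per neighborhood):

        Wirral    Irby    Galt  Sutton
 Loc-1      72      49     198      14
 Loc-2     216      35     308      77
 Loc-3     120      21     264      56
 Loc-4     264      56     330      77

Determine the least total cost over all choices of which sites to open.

Minimum total cost: 392

For any fixed open set, each neighborhood goes to its cheapest open site; total = fixed + service.
{Loc-1}: Wirral→Loc-1 72, Irby→Loc-1 49, Galt→Loc-1 198, Sutton→Loc-1 14. Service 333; fixed 59; total 392.
{Loc-1, Loc-2}: service 319 + fixed 120 = 439
{Loc-1, Loc-4}: service 333 + fixed 112 = 445
{Loc-1, Loc-2, Loc-3, Loc-4}: service 305 + fixed 280 = 585
No other subset beats 392.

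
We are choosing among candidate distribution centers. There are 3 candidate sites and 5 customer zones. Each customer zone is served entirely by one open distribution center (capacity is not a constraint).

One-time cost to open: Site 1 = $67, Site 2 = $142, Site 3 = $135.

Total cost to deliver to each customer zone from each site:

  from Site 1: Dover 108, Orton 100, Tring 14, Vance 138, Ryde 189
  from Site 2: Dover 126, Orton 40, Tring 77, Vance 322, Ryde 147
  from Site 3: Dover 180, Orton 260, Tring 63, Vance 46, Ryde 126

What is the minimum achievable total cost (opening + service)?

For any fixed open set, each customer zone goes to its cheapest open site; total = fixed + service.
{Site 1, Site 3}: Dover→Site 1 108, Orton→Site 1 100, Tring→Site 1 14, Vance→Site 3 46, Ryde→Site 3 126. Service 394; fixed 202; total 596.
{Site 1}: service 549 + fixed 67 = 616
{Site 1, Site 2}: service 447 + fixed 209 = 656
{Site 1, Site 2, Site 3}: service 334 + fixed 344 = 678
(All 7 nonempty subsets were checked; Site 1 and Site 3 is lowest.)

Minimum total cost: 596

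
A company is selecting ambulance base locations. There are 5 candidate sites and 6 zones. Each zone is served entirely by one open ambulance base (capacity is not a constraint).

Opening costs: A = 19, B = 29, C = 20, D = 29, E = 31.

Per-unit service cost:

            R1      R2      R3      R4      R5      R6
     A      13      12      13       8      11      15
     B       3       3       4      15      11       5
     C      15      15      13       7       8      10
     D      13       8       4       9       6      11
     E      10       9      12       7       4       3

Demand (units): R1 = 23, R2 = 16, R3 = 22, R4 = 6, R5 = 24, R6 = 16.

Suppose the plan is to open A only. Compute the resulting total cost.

Total cost: 1348

Each zone is assigned to its cheapest site among the open ones.
{A}: R1→A 13·23=299, R2→A 12·16=192, R3→A 13·22=286, R4→A 8·6=48, R5→A 11·24=264, R6→A 15·16=240. Service 1329; fixed 19; total 1348.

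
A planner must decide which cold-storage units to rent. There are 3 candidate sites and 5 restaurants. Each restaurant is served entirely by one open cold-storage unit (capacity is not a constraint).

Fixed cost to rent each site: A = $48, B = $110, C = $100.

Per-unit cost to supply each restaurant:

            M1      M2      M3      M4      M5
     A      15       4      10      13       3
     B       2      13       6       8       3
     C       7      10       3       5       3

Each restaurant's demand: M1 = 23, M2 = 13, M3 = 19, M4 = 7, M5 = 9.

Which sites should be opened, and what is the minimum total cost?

Open A and B; minimum total cost 453.

For any fixed open set, each restaurant goes to its cheapest open site; total = fixed + service.
{A, B}: M1→B 2·23=46, M2→A 4·13=52, M3→B 6·19=114, M4→B 8·7=56, M5→A 3·9=27. Service 295; fixed 158; total 453.
{A, B, C}: M1→B 2·23=46, M2→A 4·13=52, M3→C 3·19=57, M4→C 5·7=35, M5→A 3·9=27. Service 217; fixed 258; total 475.
{A, C}: M1→C 7·23=161, M2→A 4·13=52, M3→C 3·19=57, M4→C 5·7=35, M5→A 3·9=27. Service 332; fixed 148; total 480.
{A}: M1→A 15·23=345, M2→A 4·13=52, M3→A 10·19=190, M4→A 13·7=91, M5→A 3·9=27. Service 705; fixed 48; total 753.
(All 7 nonempty subsets were checked; A and B is lowest.)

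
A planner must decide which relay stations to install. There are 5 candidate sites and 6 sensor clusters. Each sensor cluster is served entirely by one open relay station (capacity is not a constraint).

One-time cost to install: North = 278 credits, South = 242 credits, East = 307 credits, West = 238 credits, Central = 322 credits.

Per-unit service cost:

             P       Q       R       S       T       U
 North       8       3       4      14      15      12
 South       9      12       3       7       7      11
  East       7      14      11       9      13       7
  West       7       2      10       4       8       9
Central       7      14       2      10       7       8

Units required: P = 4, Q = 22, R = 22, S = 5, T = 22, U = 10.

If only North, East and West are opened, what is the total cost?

Total cost: 1249

Each sensor cluster is assigned to its cheapest site among the open ones.
{North, East, West}: P→East 7·4=28, Q→West 2·22=44, R→North 4·22=88, S→West 4·5=20, T→West 8·22=176, U→East 7·10=70. Service 426; fixed 823; total 1249.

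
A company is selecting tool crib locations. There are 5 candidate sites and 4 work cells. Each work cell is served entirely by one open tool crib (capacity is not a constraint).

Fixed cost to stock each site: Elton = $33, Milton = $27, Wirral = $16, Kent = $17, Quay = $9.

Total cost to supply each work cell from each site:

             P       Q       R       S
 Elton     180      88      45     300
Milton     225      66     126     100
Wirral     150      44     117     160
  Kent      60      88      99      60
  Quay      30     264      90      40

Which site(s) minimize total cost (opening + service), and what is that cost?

For any fixed open set, each work cell goes to its cheapest open site; total = fixed + service.
{Elton, Wirral, Quay}: P→Quay 30, Q→Wirral 44, R→Elton 45, S→Quay 40. Service 159; fixed 58; total 217.
{Wirral, Quay}: service 204 + fixed 25 = 229
{Elton, Wirral, Kent, Quay}: service 159 + fixed 75 = 234
{Elton, Milton, Wirral, Kent, Quay}: P→Quay 30, Q→Wirral 44, R→Elton 45, S→Quay 40. Service 159; fixed 102; total 261.
No other subset beats 217.

Open Elton, Wirral and Quay; minimum total cost 217.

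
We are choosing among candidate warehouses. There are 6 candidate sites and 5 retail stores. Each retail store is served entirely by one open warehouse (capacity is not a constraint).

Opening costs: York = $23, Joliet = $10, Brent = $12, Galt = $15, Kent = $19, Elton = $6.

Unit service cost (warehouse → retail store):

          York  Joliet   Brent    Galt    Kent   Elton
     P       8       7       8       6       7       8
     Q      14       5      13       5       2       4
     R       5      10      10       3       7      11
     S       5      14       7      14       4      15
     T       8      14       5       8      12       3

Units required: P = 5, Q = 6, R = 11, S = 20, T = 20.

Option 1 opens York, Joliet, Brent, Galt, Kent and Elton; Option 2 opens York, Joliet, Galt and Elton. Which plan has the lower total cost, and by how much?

Option 1 is cheaper by 1.

Option 1: {York, Joliet, Brent, Galt, Kent, Elton}: P→Galt 6·5=30, Q→Kent 2·6=12, R→Galt 3·11=33, S→Kent 4·20=80, T→Elton 3·20=60. Service 215; fixed 85; total 300.
Option 2: {York, Joliet, Galt, Elton}: P→Galt 6·5=30, Q→Elton 4·6=24, R→Galt 3·11=33, S→York 5·20=100, T→Elton 3·20=60. Service 247; fixed 54; total 301.
Difference: |300 − 301| = 1.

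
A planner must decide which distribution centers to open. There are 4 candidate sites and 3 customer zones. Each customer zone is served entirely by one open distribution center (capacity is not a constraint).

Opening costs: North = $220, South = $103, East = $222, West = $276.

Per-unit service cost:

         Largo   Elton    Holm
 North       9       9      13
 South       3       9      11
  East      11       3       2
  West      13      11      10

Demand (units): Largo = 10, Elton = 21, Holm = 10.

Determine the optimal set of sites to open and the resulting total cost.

For any fixed open set, each customer zone goes to its cheapest open site; total = fixed + service.
{East}: Largo→East 11·10=110, Elton→East 3·21=63, Holm→East 2·10=20. Service 193; fixed 222; total 415.
{South}: service 329 + fixed 103 = 432
{South, East}: Largo→South 3·10=30, Elton→East 3·21=63, Holm→East 2·10=20. Service 113; fixed 325; total 438.
{North, South, East, West}: Largo→South 3·10=30, Elton→East 3·21=63, Holm→East 2·10=20. Service 113; fixed 821; total 934.
No other subset beats 415.

Open East only; minimum total cost 415.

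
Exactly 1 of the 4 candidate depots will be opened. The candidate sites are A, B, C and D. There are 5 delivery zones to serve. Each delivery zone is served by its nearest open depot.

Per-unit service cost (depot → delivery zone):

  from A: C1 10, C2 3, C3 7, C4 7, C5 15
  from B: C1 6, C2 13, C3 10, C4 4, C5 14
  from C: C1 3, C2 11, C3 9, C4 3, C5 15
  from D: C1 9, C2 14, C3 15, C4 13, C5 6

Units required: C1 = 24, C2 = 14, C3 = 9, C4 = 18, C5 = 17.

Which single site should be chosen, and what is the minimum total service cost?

With exactly 1 open, each delivery zone uses its cheapest among the chosen.
{C}: C1→C 3·24=72, C2→C 11·14=154, C3→C 9·9=81, C4→C 3·18=54, C5→C 15·17=255. Service cost 616.
{A}: service cost 726
{B}: service cost 726
Among all 4 size-1 choices, {C} is lowest.

Choose C only; total service cost 616.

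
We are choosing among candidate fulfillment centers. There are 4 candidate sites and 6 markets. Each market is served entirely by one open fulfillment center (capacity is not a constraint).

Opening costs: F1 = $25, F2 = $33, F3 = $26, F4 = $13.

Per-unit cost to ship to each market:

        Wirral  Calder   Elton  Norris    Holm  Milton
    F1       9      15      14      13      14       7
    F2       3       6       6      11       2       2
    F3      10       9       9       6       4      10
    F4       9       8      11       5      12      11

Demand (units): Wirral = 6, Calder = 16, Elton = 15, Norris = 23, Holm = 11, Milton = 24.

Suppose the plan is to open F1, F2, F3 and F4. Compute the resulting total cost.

Total cost: 486

Each market is assigned to its cheapest site among the open ones.
{F1, F2, F3, F4}: Wirral→F2 3·6=18, Calder→F2 6·16=96, Elton→F2 6·15=90, Norris→F4 5·23=115, Holm→F2 2·11=22, Milton→F2 2·24=48. Service 389; fixed 97; total 486.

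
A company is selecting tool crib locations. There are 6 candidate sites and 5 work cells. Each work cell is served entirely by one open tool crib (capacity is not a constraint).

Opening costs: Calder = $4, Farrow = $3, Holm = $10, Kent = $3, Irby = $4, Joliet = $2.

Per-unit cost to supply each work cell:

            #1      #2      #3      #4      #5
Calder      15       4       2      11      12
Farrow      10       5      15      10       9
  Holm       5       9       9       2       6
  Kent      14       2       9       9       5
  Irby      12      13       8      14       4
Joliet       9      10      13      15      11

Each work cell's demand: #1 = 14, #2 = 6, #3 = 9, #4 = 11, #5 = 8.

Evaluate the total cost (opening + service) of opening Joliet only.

Each work cell is assigned to its cheapest site among the open ones.
{Joliet}: #1→Joliet 9·14=126, #2→Joliet 10·6=60, #3→Joliet 13·9=117, #4→Joliet 15·11=165, #5→Joliet 11·8=88. Service 556; fixed 2; total 558.

Total cost: 558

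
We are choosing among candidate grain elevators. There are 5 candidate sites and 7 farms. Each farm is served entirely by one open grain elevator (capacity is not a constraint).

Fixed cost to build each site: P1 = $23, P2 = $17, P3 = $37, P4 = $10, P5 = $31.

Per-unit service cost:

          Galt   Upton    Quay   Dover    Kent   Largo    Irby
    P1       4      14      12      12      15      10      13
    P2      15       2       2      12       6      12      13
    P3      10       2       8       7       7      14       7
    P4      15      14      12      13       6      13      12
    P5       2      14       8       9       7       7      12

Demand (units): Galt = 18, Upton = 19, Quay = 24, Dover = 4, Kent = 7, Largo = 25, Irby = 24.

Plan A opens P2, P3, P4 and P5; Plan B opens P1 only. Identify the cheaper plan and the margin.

Plan A is cheaper by 734.

Plan A: {P2, P3, P4, P5}: Galt→P5 2·18=36, Upton→P2 2·19=38, Quay→P2 2·24=48, Dover→P3 7·4=28, Kent→P2 6·7=42, Largo→P5 7·25=175, Irby→P3 7·24=168. Service 535; fixed 95; total 630.
Plan B: {P1}: Galt→P1 4·18=72, Upton→P1 14·19=266, Quay→P1 12·24=288, Dover→P1 12·4=48, Kent→P1 15·7=105, Largo→P1 10·25=250, Irby→P1 13·24=312. Service 1341; fixed 23; total 1364.
Difference: |630 − 1364| = 734.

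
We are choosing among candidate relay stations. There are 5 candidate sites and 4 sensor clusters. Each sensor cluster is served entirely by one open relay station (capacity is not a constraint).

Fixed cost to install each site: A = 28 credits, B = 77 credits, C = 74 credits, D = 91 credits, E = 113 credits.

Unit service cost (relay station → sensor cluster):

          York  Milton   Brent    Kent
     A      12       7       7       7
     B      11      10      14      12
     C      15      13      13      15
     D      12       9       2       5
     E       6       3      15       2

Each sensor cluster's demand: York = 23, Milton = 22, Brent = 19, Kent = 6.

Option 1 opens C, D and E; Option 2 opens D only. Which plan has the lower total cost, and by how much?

Option 1 is cheaper by 101.

Option 1: {C, D, E}: York→E 6·23=138, Milton→E 3·22=66, Brent→D 2·19=38, Kent→E 2·6=12. Service 254; fixed 278; total 532.
Option 2: {D}: York→D 12·23=276, Milton→D 9·22=198, Brent→D 2·19=38, Kent→D 5·6=30. Service 542; fixed 91; total 633.
Difference: |532 − 633| = 101.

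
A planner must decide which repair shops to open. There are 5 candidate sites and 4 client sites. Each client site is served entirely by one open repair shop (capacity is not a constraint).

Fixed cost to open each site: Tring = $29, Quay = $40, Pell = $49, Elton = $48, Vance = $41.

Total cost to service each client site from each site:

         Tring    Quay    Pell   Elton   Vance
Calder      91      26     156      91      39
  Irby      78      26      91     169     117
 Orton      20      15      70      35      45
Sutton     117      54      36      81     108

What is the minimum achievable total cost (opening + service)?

Minimum total cost: 161

For any fixed open set, each client site goes to its cheapest open site; total = fixed + service.
{Quay}: Calder→Quay 26, Irby→Quay 26, Orton→Quay 15, Sutton→Quay 54. Service 121; fixed 40; total 161.
{Tring, Quay}: service 121 + fixed 69 = 190
{Quay, Pell}: service 103 + fixed 89 = 192
{Tring, Quay, Pell, Elton, Vance}: Calder→Quay 26, Irby→Quay 26, Orton→Quay 15, Sutton→Pell 36. Service 103; fixed 207; total 310.
No other subset beats 161.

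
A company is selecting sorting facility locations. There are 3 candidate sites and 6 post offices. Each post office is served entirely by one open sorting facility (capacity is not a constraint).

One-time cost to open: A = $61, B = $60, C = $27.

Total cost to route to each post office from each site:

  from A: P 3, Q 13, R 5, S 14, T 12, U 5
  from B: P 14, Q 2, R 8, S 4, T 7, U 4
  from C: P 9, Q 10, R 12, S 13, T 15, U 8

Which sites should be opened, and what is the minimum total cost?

For any fixed open set, each post office goes to its cheapest open site; total = fixed + service.
{C}: P→C 9, Q→C 10, R→C 12, S→C 13, T→C 15, U→C 8. Service 67; fixed 27; total 94.
{B}: service 39 + fixed 60 = 99
{A}: service 52 + fixed 61 = 113
{A, B, C}: service 25 + fixed 148 = 173
No other subset beats 94.

Open C only; minimum total cost 94.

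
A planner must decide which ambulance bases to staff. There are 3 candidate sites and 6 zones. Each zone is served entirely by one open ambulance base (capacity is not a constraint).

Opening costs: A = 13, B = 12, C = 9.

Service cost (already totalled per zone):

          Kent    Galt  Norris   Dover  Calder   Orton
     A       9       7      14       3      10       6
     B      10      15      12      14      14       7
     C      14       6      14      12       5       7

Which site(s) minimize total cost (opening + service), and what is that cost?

Open A only; minimum total cost 62.

For any fixed open set, each zone goes to its cheapest open site; total = fixed + service.
{A}: Kent→A 9, Galt→A 7, Norris→A 14, Dover→A 3, Calder→A 10, Orton→A 6. Service 49; fixed 13; total 62.
{A, C}: service 43 + fixed 22 = 65
{C}: service 58 + fixed 9 = 67
{A, B, C}: service 41 + fixed 34 = 75
No other subset beats 62.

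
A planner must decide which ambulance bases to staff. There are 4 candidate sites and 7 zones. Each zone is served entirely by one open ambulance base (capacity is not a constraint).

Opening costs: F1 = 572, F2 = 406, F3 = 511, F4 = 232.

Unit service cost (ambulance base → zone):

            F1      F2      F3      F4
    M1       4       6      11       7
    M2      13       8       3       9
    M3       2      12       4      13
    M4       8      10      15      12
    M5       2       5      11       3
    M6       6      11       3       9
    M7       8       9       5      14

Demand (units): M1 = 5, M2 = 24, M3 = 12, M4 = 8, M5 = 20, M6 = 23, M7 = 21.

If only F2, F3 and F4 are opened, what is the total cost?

Total cost: 1613

Each zone is assigned to its cheapest site among the open ones.
{F2, F3, F4}: M1→F2 6·5=30, M2→F3 3·24=72, M3→F3 4·12=48, M4→F2 10·8=80, M5→F4 3·20=60, M6→F3 3·23=69, M7→F3 5·21=105. Service 464; fixed 1149; total 1613.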